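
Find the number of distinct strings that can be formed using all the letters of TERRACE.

The 7 letters of TERRACE have repeats: E appearing twice and R appearing twice.
Dividing 7! = 5040 by 2!·2! = 4 for the repeated letters gives 1260.

1260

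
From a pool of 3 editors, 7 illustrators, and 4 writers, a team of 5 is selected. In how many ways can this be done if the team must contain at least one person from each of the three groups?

Unrestricted: C(14,5) = 2002 ways to pick any 5 of the 14.
Subtract selections that omit an entire group: no editors → C(11,5) = 462; no illustrators → C(7,5) = 21; no writers → C(10,5) = 252.
Add back selections omitting two groups (i.e. drawn from a single group): C(3,5) + C(7,5) + C(4,5) = 21.
By inclusion–exclusion: 2002 − 735 + 21 = 1288.

1288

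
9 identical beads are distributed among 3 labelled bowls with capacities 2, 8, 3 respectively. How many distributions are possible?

By stars and bars, unrestricted non-negative solutions to x_1+…+x_3 = 9 number C(9+2,2) = 55.
Subtract solutions that violate a single cap (substitute x_i' = x_i − (cap_i+1)): x_1 ≥ 3 gives C(8,2) = 28; x_2 ≥ 9 gives C(2,2) = 1; x_3 ≥ 4 gives C(7,2) = 21. Together 50.
Add back pairs where two caps are both exceeded: 0 + 6 + 0 = 6.
By inclusion–exclusion the count is 55 − 50 + 6 = 11.

11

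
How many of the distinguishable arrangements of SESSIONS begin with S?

840

Fix S in the first position and arrange the remaining 7 letters.
Those 7 letters have S appearing 3 times, giving (7)!/(3!) = 840.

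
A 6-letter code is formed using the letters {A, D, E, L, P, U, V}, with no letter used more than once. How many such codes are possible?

5040

This is a permutation of 6 out of 7: P(7,6) = 7!/1!.
7 × 6 × 5 × 4 × 3 × 2 = 5040.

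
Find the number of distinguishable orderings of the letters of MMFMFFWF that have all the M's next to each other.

30

Treat the 3 copies of M as a single block. The multiset to arrange is then {MMM, F, F, F, F, W}, 6 items in all.
That gives (6)!/(4!) = 30 arrangements.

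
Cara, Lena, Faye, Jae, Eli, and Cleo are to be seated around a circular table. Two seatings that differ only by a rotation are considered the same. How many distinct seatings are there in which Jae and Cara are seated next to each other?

Glue Jae and Cara into a block (2 internal orders). Seating 5 units around a circle gives (4)! arrangements.
So 2 × (4)! = 2 × 24 = 48.

48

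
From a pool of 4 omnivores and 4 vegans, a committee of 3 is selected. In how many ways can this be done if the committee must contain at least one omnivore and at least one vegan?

48

With no constraint there are C(8,3) = 56 possible selections.
Selections missing a whole group: no omnivores → C(4,3) = 4; no vegans → C(4,3) = 4.
Both groups omitted at once is impossible, so 56 − 8 = 48.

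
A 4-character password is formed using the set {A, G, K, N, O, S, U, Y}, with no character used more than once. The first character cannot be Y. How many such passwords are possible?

The first character has 8−1 = 7 choices (anything except Y).
The remaining 3 characters are filled from the other 7 symbols without repetition: 7 × 6 × 5 = 210.
Total: 7 × 210 = 1470.

1470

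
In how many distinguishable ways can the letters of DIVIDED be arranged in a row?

The 7 letters of DIVIDED have repeats: D appearing 3 times and I appearing twice.
The number of distinct arrangements is 7!/(3!·2!) = 5040/12 = 420.

420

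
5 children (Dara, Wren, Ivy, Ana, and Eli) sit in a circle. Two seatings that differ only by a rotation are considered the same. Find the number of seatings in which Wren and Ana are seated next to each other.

12

Treat {Wren, Ana} as one unit (2 internal orders) and seat the resulting 4 units around the table: (3)! circular arrangements.
So 2 × (3)! = 2 × 6 = 12.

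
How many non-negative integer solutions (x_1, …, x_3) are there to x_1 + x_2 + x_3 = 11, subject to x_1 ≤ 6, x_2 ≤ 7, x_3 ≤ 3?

Without the upper bounds there are C(13,2) = 78 ways to split 11 among 3 variables.
Subtract solutions that violate a single cap (substitute x_i' = x_i − (cap_i+1)): x_1 ≥ 7 gives C(6,2) = 15; x_2 ≥ 8 gives C(5,2) = 10; x_3 ≥ 4 gives C(9,2) = 36. Together 61.
Add back pairs where two caps are both exceeded: 0 + 1 + 0 = 1.
By inclusion–exclusion the count is 78 − 61 + 1 = 18.

18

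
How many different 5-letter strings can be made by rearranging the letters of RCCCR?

RCCCR has 5 letters with C appearing 3 times and R appearing twice.
The number of distinct arrangements is 5!/(3!·2!) = 120/12 = 10.

10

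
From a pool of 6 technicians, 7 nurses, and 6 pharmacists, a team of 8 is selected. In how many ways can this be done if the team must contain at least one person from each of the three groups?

72513

With no constraint there are C(19,8) = 75582 possible selections.
Subtract selections that omit an entire group: no technicians → C(13,8) = 1287; no nurses → C(12,8) = 495; no pharmacists → C(13,8) = 1287.
Add back selections omitting two groups (i.e. drawn from a single group): C(6,8) + C(7,8) + C(6,8) = 0.
By inclusion–exclusion: 75582 − 3069 + 0 = 72513.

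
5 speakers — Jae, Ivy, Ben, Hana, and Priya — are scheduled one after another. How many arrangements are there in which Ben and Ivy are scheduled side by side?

Treat {Ben, Ivy} as a single unit. There are 4 units to order, and the pair itself can be ordered 2 ways.
So the count is 2·(4)! = 48.

48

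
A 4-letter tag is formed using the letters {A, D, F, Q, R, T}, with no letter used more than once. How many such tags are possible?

This is a permutation of 4 out of 6: P(6,4) = 6!/2!.
That product is 6 × 5 × 4 × 3 = 360.

360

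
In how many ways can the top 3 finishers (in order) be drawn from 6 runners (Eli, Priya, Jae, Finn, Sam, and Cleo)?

120

There are 6 choices for 1st place, 5 for 2nd, and 4 for 3rd.
That gives 6 × 5 × 4 = 120.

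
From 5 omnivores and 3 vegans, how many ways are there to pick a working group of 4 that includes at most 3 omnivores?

65

Split by how many omnivores are chosen (0 through 3).
Sum: C(5,0)·C(3,4) + C(5,1)·C(3,3) + C(5,2)·C(3,2) + C(5,3)·C(3,1) = 0 + 5 + 30 + 30 = 65.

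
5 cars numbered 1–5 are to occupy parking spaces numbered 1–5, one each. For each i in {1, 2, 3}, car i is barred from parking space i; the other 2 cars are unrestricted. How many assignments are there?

64

Let Aᵢ (for i ∈ {1, 2, 3}) be the placements that put car i in its forbidden parking space. Any j of these fix j positions, leaving (5−j)! ways to fill the rest, and there are C(3,j) ways to pick which j.
By inclusion–exclusion, the number of valid placements is Σ_{j=0}^{3} (−1)^j C(3,j)·(5−j)!.
Computing: 120 − 72 + 18 − 2 = 64.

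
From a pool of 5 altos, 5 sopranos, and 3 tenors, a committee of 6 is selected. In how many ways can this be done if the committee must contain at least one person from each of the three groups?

Total 6-person selections from all 13: C(13,6) = 1716.
Subtract selections that omit an entire group: no altos → C(8,6) = 28; no sopranos → C(8,6) = 28; no tenors → C(10,6) = 210.
Add back selections omitting two groups (i.e. drawn from a single group): C(5,6) + C(5,6) + C(3,6) = 0.
By inclusion–exclusion: 1716 − 266 + 0 = 1450.

1450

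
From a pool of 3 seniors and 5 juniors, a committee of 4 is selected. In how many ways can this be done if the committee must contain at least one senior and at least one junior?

65

With no constraint there are C(8,4) = 70 possible selections.
Subtract selections that omit an entire group: no seniors → C(5,4) = 5; no juniors → C(3,4) = 0.
Both groups omitted at once is impossible, so 70 − 5 = 65.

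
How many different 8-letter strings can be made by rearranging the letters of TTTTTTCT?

8

TTTTTTCT has 8 letters with T appearing 7 times.
The number of distinct arrangements is 8!/(7!) = 40320/5040 = 8.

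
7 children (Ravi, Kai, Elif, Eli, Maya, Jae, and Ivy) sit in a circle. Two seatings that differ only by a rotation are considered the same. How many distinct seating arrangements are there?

720

Around a circle, 7 distinct people have 7!/7 = (6)! = 720 rotationally distinct seatings.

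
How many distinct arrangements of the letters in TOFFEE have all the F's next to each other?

Treat the 2 copies of F as a single block. The multiset to arrange is then {FF, E, E, O, T}, 5 items in all.
That gives (5)!/(2!) = 60 arrangements.

60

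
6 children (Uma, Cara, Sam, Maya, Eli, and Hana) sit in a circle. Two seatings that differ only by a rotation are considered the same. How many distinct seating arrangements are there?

120

Around a circle, 6 distinct people have 6!/6 = (5)! = 120 rotationally distinct seatings.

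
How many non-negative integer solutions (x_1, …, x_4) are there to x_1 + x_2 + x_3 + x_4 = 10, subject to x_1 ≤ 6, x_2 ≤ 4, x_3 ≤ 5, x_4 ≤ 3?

96

By stars and bars, unrestricted non-negative solutions to x_1+…+x_4 = 10 number C(10+3,3) = 286.
Subtract solutions that violate a single cap (substitute x_i' = x_i − (cap_i+1)): x_1 ≥ 7 gives C(6,3) = 20; x_2 ≥ 5 gives C(8,3) = 56; x_3 ≥ 6 gives C(7,3) = 35; x_4 ≥ 4 gives C(9,3) = 84. Together 195.
Add back pairs where two caps are both exceeded: 0 + 0 + 0 + 0 + 4 + 1 = 5.
By inclusion–exclusion the count is 286 − 195 + 5 = 96.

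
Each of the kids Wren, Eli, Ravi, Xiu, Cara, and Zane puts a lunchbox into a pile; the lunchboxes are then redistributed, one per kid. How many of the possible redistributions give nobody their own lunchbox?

265

Let Aᵢ be the assignments in which kid i gets their own lunchbox. We want the size of the complement of A₁∪…∪A_6.
By inclusion–exclusion this is Σ_{j=0}^{6} (−1)^j C(6,j)·(6−j)!.
Computing: 720 − 720 + 360 − 120 + 30 − 6 + 1 = 265.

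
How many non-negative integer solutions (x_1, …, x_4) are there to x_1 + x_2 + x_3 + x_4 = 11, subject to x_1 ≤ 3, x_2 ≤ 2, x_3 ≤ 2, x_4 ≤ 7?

18

Without the upper bounds there are C(14,3) = 364 ways to split 11 among 4 variables.
Subtract solutions that violate a single cap (substitute x_i' = x_i − (cap_i+1)): x_1 ≥ 4 gives C(10,3) = 120; x_2 ≥ 3 gives C(11,3) = 165; x_3 ≥ 3 gives C(11,3) = 165; x_4 ≥ 8 gives C(6,3) = 20. Together 470.
Add back pairs where two caps are both exceeded: 35 + 35 + 0 + 56 + 1 + 1 = 128.
Subtract triples: 4 + 0 + 0 + 0 = 4.
By inclusion–exclusion the count is 364 − 470 + 128 − 4 = 18.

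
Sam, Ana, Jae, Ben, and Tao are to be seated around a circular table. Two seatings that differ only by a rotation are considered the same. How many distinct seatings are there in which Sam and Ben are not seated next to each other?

12

All circular seatings of 5 people number (4)! = 24.
Those with Sam next to Ben: fuse the pair into one unit and seat 4 units around a circle — 2·(3)! = 12.
Subtracting, 24 − 12 = 12.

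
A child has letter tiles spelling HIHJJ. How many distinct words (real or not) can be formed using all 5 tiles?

30

Letter multiplicities in HIHJJ: H×2, I×1, J×2.
Dividing 5! = 120 by 2!·2! = 4 for the repeated letters gives 30.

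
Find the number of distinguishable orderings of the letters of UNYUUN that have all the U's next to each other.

12

Treat the 3 copies of U as a single block. The multiset to arrange is then {UUU, N, N, Y}, 4 items in all.
That gives (4)!/(2!) = 12 arrangements.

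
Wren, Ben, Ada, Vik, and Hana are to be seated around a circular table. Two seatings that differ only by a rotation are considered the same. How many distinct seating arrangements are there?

Around a circle, 5 distinct people have 5!/5 = (4)! = 24 rotationally distinct seatings.

24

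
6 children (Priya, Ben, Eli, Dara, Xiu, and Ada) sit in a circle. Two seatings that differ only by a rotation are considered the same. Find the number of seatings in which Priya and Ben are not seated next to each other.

72

Without the restriction there are (5)! = 120 seatings.
Seatings with Priya beside Ben: treat them as a block with 2 internal orders, giving 2 × (4)! = 48.
Subtracting, 120 − 48 = 72.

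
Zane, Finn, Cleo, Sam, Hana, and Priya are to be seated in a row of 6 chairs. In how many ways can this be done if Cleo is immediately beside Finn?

Treat {Cleo, Finn} as a single unit. There are 5 units to order, and the pair itself can be ordered 2 ways.
So the count is 2·(5)! = 240.

240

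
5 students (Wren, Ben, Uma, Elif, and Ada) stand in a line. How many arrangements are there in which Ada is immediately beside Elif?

48

Treat {Ada, Elif} as a single unit. There are 4 units to order, and the pair itself can be ordered 2 ways.
So the count is 2·(4)! = 48.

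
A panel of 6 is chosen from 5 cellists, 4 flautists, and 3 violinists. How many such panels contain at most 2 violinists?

840

Split by how many violinists are chosen (0 through 2).
Sum: C(3,0)·C(9,6) + C(3,1)·C(9,5) + C(3,2)·C(9,4) = 84 + 378 + 378 = 840.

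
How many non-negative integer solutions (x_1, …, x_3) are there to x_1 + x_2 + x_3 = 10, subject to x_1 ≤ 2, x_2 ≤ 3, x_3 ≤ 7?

6

Ignoring the caps, the number of non-negative solutions to x_1+…+x_3 = 10 is C(12,2) = 66.
Subtract solutions that violate a single cap (substitute x_i' = x_i − (cap_i+1)): x_1 ≥ 3 gives C(9,2) = 36; x_2 ≥ 4 gives C(8,2) = 28; x_3 ≥ 8 gives C(4,2) = 6. Together 70.
Add back pairs where two caps are both exceeded: 10 + 0 + 0 = 10.
By inclusion–exclusion the count is 66 − 70 + 10 = 6.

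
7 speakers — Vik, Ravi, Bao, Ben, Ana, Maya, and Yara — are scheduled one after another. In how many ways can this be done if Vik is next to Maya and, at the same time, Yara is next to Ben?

480

Treat {Vik,Maya} as one block (2 orders) and {Yara,Ben} as another (2 orders).
That leaves 5 units to arrange: 2 × 2 × 5! = 4 × 120 = 480.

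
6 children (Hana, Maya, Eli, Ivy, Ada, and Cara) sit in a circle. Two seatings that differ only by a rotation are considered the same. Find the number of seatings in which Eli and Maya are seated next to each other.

48

Treat {Eli, Maya} as one unit (2 internal orders) and seat the resulting 5 units around the table: (4)! circular arrangements.
So 2 × (4)! = 2 × 24 = 48.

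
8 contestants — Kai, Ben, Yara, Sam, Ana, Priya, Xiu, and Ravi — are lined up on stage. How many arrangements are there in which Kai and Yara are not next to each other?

30240

There are 8! = 40320 arrangements in all. If Kai and Yara are adjacent, merging them into one block gives 2·(7)! = 10080 arrangements.
So 40320 − 10080 = 30240 arrangements keep them apart.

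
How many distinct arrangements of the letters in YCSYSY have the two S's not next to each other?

40

Total arrangements of YCSYSY: 6!/(3!·2!) = 60.
Arrangements with the S's together: treat SS as one letter, giving (5)!/(3!) = 20.
Subtracting, 60 − 20 = 40 arrangements keep the S's apart.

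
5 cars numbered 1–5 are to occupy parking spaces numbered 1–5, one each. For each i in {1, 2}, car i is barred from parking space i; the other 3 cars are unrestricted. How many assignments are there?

78

Let Aᵢ (for i ∈ {1, 2}) be the placements that put car i in its forbidden parking space. Any j of these fix j positions, leaving (5−j)! ways to fill the rest, and there are C(2,j) ways to pick which j.
By inclusion–exclusion, the number of valid placements is Σ_{j=0}^{2} (−1)^j C(2,j)·(5−j)!.
Computing: 120 − 48 + 6 = 78.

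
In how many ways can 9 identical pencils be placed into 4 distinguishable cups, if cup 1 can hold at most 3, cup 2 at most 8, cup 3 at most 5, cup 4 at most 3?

Ignoring the caps, the number of non-negative solutions to x_1+…+x_4 = 9 is C(12,3) = 220.
Subtract solutions that violate a single cap (substitute x_i' = x_i − (cap_i+1)): x_1 ≥ 4 gives C(8,3) = 56; x_2 ≥ 9 gives C(3,3) = 1; x_3 ≥ 6 gives C(6,3) = 20; x_4 ≥ 4 gives C(8,3) = 56. Together 133.
Add back pairs where two caps are both exceeded: 0 + 0 + 4 + 0 + 0 + 0 = 4.
By inclusion–exclusion the count is 220 − 133 + 4 = 91.

91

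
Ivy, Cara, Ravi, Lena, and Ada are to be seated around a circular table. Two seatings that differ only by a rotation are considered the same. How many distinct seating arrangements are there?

24

Around a circle, 5 distinct people have 5!/5 = (4)! = 24 rotationally distinct seatings.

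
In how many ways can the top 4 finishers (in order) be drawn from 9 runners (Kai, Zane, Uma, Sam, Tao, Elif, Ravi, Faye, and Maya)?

3024

This is an ordered selection of 4 from 9: P(9,4).
That gives 9 × 8 × 7 × 6 = 3024.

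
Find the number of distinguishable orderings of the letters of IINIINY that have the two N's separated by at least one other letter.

75

There are 7!/(4!·2!) = 105 arrangements of IINIINY in total.
If the two N's are adjacent, glue them into one block, leaving 6 items to arrange: (6)!/(4!) = 30 ways.
Subtracting, 105 − 30 = 75 arrangements keep the N's apart.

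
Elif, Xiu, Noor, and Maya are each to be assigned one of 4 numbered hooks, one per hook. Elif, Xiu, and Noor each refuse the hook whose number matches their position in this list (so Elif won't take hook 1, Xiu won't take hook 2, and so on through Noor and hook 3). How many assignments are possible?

Let Aᵢ (for i ∈ {1, 2, 3}) be the placements that put person i in their forbidden hook. Any j of these fix j positions, leaving (4−j)! ways to fill the rest, and there are C(3,j) ways to pick which j.
By inclusion–exclusion, the number of valid placements is Σ_{j=0}^{3} (−1)^j C(3,j)·(4−j)!.
Computing: 24 − 18 + 6 − 1 = 11.

11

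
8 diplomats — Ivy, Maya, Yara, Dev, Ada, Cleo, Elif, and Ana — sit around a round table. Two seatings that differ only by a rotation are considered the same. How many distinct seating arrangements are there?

5040

Fix one person's seat to break rotational symmetry; the remaining 7 people can be arranged in (7)! = 5040 ways.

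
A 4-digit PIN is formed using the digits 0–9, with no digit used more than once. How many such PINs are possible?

5040

Choose and order 4 of the 10 symbols: the first digit has 10 options, the next 9, then 8, 7.
10 × 9 × 8 × 7 = 5040.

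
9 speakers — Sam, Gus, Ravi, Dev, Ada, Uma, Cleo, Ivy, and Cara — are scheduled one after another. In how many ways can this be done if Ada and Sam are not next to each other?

Of the 9! = 362880 arrangements, those with Ada and Sam adjacent number 2 × 8! = 80640 (treat the pair as a block with 2 internal orders).
Complementary counting: 362880 − 80640 = 282240.

282240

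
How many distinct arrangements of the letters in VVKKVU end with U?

Fix U in the last position and arrange the remaining 5 letters.
Those 5 letters have K appearing twice and V appearing 3 times, giving (5)!/(3!·2!) = 10.

10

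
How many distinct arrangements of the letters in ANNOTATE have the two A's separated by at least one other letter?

Total arrangements of ANNOTATE: 8!/(2!·2!·2!) = 5040.
If the two A's are adjacent, glue them into one block, leaving 7 items to arrange: (7)!/(2!·2!) = 1260 ways.
Hence 5040 − 1260 = 3780.

3780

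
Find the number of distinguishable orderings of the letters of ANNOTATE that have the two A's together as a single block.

1260

Treat the 2 copies of A as a single block. The multiset to arrange is then {AA, E, N, N, O, T, T}, 7 items in all.
That gives (7)!/(2!·2!) = 1260 arrangements.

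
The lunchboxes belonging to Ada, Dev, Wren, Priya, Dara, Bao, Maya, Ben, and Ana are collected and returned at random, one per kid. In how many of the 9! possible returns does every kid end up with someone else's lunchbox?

Let Aᵢ be the assignments in which kid i gets their own lunchbox. We want the size of the complement of A₁∪…∪A_9.
By inclusion–exclusion this is Σ_{j=0}^{9} (−1)^j C(9,j)·(9−j)!.
Computing: 362880 − 362880 + 181440 − 60480 + 15120 − 3024 + 504 − 72 + 9 − 1 = 133496.

133496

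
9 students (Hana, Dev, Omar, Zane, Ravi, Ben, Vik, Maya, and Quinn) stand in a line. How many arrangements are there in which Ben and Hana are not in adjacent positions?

282240

Of the 9! = 362880 arrangements, those with Ben and Hana adjacent number 2 × 8! = 80640 (treat the pair as a block with 2 internal orders).
Complementary counting: 362880 − 80640 = 282240.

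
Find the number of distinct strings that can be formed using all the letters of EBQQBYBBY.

The 9 letters of EBQQBYBBY have repeats: B appearing 4 times, Q appearing twice, and Y appearing twice.
The number of distinct arrangements is 9!/(4!·2!·2!) = 362880/96 = 3780.

3780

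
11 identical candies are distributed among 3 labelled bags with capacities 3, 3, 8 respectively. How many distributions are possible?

By stars and bars, unrestricted non-negative solutions to x_1+…+x_3 = 11 number C(11+2,2) = 78.
Subtract solutions that violate a single cap (substitute x_i' = x_i − (cap_i+1)): x_1 ≥ 4 gives C(9,2) = 36; x_2 ≥ 4 gives C(9,2) = 36; x_3 ≥ 9 gives C(4,2) = 6. Together 78.
Add back pairs where two caps are both exceeded: 10 + 0 + 0 = 10.
By inclusion–exclusion the count is 78 − 78 + 10 = 10.

10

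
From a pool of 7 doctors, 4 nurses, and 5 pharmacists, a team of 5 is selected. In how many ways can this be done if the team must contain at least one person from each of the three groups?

3010

With no constraint there are C(16,5) = 4368 possible selections.
Subtract selections that omit an entire group: no doctors → C(9,5) = 126; no nurses → C(12,5) = 792; no pharmacists → C(11,5) = 462.
Add back selections omitting two groups (i.e. drawn from a single group): C(7,5) + C(4,5) + C(5,5) = 22.
By inclusion–exclusion: 4368 − 1380 + 22 = 3010.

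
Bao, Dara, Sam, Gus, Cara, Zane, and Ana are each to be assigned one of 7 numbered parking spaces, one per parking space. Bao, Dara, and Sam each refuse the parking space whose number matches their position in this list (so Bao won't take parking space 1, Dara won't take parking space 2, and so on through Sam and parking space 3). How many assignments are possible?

3216

Let Aᵢ (for i ∈ {1, 2, 3}) be the placements that put person i in their forbidden parking space. Any j of these fix j positions, leaving (7−j)! ways to fill the rest, and there are C(3,j) ways to pick which j.
By inclusion–exclusion, the number of valid placements is Σ_{j=0}^{3} (−1)^j C(3,j)·(7−j)!.
Computing: 5040 − 2160 + 360 − 24 = 3216.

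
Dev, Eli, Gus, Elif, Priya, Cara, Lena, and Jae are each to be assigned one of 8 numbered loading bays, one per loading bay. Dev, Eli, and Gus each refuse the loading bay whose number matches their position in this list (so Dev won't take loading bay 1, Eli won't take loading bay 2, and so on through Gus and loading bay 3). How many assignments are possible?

27240

Let Aᵢ (for i ∈ {1, 2, 3}) be the placements that put person i in their forbidden loading bay. Any j of these fix j positions, leaving (8−j)! ways to fill the rest, and there are C(3,j) ways to pick which j.
By inclusion–exclusion, the number of valid placements is Σ_{j=0}^{3} (−1)^j C(3,j)·(8−j)!.
Computing: 40320 − 15120 + 2160 − 120 = 27240.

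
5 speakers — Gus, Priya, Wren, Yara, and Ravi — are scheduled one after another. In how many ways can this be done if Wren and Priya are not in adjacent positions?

There are 5! = 120 arrangements in all. If Wren and Priya are adjacent, merging them into one block gives 2·(4)! = 48 arrangements.
Complementary counting: 120 − 48 = 72.

72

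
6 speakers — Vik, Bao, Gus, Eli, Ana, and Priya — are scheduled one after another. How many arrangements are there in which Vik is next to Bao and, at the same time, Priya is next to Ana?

96

Treat {Vik,Bao} as one block (2 orders) and {Priya,Ana} as another (2 orders).
That leaves 4 units to arrange: 2 × 2 × 4! = 4 × 24 = 96.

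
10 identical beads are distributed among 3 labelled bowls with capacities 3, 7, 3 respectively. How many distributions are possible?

10

By stars and bars, unrestricted non-negative solutions to x_1+…+x_3 = 10 number C(10+2,2) = 66.
Subtract solutions that violate a single cap (substitute x_i' = x_i − (cap_i+1)): x_1 ≥ 4 gives C(8,2) = 28; x_2 ≥ 8 gives C(4,2) = 6; x_3 ≥ 4 gives C(8,2) = 28. Together 62.
Add back pairs where two caps are both exceeded: 0 + 6 + 0 = 6.
By inclusion–exclusion the count is 66 − 62 + 6 = 10.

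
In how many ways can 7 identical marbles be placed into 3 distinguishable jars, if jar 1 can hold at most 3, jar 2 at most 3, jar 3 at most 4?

10

By stars and bars, unrestricted non-negative solutions to x_1+…+x_3 = 7 number C(7+2,2) = 36.
Subtract solutions that violate a single cap (substitute x_i' = x_i − (cap_i+1)): x_1 ≥ 4 gives C(5,2) = 10; x_2 ≥ 4 gives C(5,2) = 10; x_3 ≥ 5 gives C(4,2) = 6. Together 26.
No two caps can be exceeded simultaneously, so the pair terms are all 0.
By inclusion–exclusion the count is 36 − 26 + 0 = 10.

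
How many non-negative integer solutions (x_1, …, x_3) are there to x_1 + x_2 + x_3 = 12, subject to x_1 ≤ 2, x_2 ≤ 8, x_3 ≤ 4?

6

Without the upper bounds there are C(14,2) = 91 ways to split 12 among 3 variables.
Subtract solutions that violate a single cap (substitute x_i' = x_i − (cap_i+1)): x_1 ≥ 3 gives C(11,2) = 55; x_2 ≥ 9 gives C(5,2) = 10; x_3 ≥ 5 gives C(9,2) = 36. Together 101.
Add back pairs where two caps are both exceeded: 1 + 15 + 0 = 16.
By inclusion–exclusion the count is 91 − 101 + 16 = 6.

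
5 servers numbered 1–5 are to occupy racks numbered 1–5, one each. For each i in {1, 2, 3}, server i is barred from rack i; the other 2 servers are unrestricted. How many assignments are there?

64

Let Aᵢ (for i ∈ {1, 2, 3}) be the placements that put server i in its forbidden rack. Any j of these fix j positions, leaving (5−j)! ways to fill the rest, and there are C(3,j) ways to pick which j.
By inclusion–exclusion, the number of valid placements is Σ_{j=0}^{3} (−1)^j C(3,j)·(5−j)!.
Computing: 120 − 72 + 18 − 2 = 64.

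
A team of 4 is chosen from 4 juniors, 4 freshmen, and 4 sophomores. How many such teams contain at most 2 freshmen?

462

Split by how many freshmen are chosen (0 through 2).
Sum: C(4,0)·C(8,4) + C(4,1)·C(8,3) + C(4,2)·C(8,2) = 70 + 224 + 168 = 462.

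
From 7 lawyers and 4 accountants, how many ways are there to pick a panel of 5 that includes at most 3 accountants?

455

Split by how many accountants are chosen (0 through 3).
Sum: C(4,0)·C(7,5) + C(4,1)·C(7,4) + C(4,2)·C(7,3) + C(4,3)·C(7,2) = 21 + 140 + 210 + 84 = 455.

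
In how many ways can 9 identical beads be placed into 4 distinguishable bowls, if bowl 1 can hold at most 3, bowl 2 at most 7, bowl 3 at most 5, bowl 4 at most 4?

By stars and bars, unrestricted non-negative solutions to x_1+…+x_4 = 9 number C(9+3,3) = 220.
Subtract solutions that violate a single cap (substitute x_i' = x_i − (cap_i+1)): x_1 ≥ 4 gives C(8,3) = 56; x_2 ≥ 8 gives C(4,3) = 4; x_3 ≥ 6 gives C(6,3) = 20; x_4 ≥ 5 gives C(7,3) = 35. Together 115.
Add back pairs where two caps are both exceeded: 0 + 0 + 1 + 0 + 0 + 0 = 1.
By inclusion–exclusion the count is 220 − 115 + 1 = 106.

106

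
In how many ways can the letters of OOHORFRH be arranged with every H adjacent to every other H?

420

Treat the 2 copies of H as a single block. The multiset to arrange is then {HH, F, O, O, O, R, R}, 7 items in all.
That gives (7)!/(3!·2!) = 420 arrangements.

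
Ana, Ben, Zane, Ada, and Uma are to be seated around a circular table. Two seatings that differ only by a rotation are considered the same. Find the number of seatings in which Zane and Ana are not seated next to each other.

12

Without the restriction there are (4)! = 24 seatings.
Those with Zane next to Ana: fuse the pair into one unit and seat 4 units around a circle — 2·(3)! = 12.
Subtracting, 24 − 12 = 12.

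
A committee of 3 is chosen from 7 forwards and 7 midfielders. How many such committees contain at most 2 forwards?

329

Split by how many forwards are chosen (0 through 2).
Sum: C(7,0)·C(7,3) + C(7,1)·C(7,2) + C(7,2)·C(7,1) = 35 + 147 + 147 = 329.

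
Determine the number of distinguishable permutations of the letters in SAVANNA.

Letter multiplicities in SAVANNA: A×3, N×2, S×1, V×1.
Dividing 7! = 5040 by 3!·2! = 12 for the repeated letters gives 420.

420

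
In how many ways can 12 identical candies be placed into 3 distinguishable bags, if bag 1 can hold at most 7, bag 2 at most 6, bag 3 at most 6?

Ignoring the caps, the number of non-negative solutions to x_1+…+x_3 = 12 is C(14,2) = 91.
Subtract solutions that violate a single cap (substitute x_i' = x_i − (cap_i+1)): x_1 ≥ 8 gives C(6,2) = 15; x_2 ≥ 7 gives C(7,2) = 21; x_3 ≥ 7 gives C(7,2) = 21. Together 57.
No two caps can be exceeded simultaneously, so the pair terms are all 0.
By inclusion–exclusion the count is 91 − 57 + 0 = 34.

34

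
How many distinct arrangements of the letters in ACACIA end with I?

Fix I in the last position and arrange the remaining 5 letters.
Those 5 letters have A appearing 3 times and C appearing twice, giving (5)!/(3!·2!) = 10.

10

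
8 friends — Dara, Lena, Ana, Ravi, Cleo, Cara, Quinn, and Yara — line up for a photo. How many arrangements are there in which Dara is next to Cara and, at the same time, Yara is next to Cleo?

2880

Treat {Dara,Cara} as one block (2 orders) and {Yara,Cleo} as another (2 orders).
That leaves 6 units to arrange: 2 × 2 × 6! = 4 × 720 = 2880.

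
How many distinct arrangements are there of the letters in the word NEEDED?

60

Letter multiplicities in NEEDED: D×2, E×3, N×1.
So there are 6! / (3!·2!) = 60 distinguishable arrangements.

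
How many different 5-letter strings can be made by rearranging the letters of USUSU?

Letter multiplicities in USUSU: S×2, U×3.
Dividing 5! = 120 by 3!·2! = 12 for the repeated letters gives 10.

10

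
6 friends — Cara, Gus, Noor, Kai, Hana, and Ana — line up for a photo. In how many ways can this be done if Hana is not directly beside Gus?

Of the 6! = 720 arrangements, those with Hana and Gus adjacent number 2 × 5! = 240 (treat the pair as a block with 2 internal orders).
Complementary counting: 720 − 240 = 480.

480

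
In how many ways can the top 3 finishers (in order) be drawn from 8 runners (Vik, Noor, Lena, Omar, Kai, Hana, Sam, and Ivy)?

There are 8 choices for 1st place, 7 for 2nd, and 6 for 3rd.
That gives 8 × 7 × 6 = 336.

336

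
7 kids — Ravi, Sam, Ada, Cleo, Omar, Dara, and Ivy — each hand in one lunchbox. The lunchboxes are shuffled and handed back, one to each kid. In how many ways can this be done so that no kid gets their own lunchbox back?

This is the derangement count D_7: permutations of 7 items with no fixed point.
By inclusion–exclusion this is Σ_{j=0}^{7} (−1)^j C(7,j)·(7−j)!.
Computing: 5040 − 5040 + 2520 − 840 + 210 − 42 + 7 − 1 = 1854.

1854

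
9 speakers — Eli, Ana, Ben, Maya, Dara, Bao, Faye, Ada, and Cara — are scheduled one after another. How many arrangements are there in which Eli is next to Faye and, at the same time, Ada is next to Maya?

20160

Treat {Eli,Faye} as one block (2 orders) and {Ada,Maya} as another (2 orders).
That leaves 7 units to arrange: 2 × 2 × 7! = 4 × 5040 = 20160.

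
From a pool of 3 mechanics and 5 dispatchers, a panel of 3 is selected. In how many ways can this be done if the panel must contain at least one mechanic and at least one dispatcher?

Total 3-person selections from all 8: C(8,3) = 56.
Selections missing a whole group: no mechanics → C(5,3) = 10; no dispatchers → C(3,3) = 1.
Both groups omitted at once is impossible, so 56 − 11 = 45.

45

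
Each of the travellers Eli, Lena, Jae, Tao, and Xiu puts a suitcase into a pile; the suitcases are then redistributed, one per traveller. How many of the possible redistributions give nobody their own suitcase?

44

Let Aᵢ be the assignments in which traveller i gets their own suitcase. We want the size of the complement of A₁∪…∪A_5.
By inclusion–exclusion this is Σ_{j=0}^{5} (−1)^j C(5,j)·(5−j)!.
Computing: 120 − 120 + 60 − 20 + 5 − 1 = 44.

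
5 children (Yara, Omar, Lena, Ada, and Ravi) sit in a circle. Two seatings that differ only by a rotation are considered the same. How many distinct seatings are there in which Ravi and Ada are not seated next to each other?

All circular seatings of 5 people number (4)! = 24.
Seatings with Ravi beside Ada: treat them as a block with 2 internal orders, giving 2 × (3)! = 12.
Subtracting, 24 − 12 = 12.

12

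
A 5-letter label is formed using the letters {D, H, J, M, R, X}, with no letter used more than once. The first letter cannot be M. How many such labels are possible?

The first letter has 6−1 = 5 choices (anything except M).
The remaining 4 letters are filled from the other 5 symbols without repetition: 5 × 4 × 3 × 2 = 120.
Total: 5 × 120 = 600.

600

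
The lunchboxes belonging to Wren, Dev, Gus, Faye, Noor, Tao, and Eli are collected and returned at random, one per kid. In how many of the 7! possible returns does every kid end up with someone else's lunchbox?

This is the derangement count D_7: permutations of 7 items with no fixed point.
By inclusion–exclusion this is Σ_{j=0}^{7} (−1)^j C(7,j)·(7−j)!.
Computing: 5040 − 5040 + 2520 − 840 + 210 − 42 + 7 − 1 = 1854.

1854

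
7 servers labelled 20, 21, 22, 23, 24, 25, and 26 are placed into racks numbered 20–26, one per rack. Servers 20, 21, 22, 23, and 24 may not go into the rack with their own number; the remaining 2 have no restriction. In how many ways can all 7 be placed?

Let Aᵢ (for 20 ≤ i ≤ 24) be the placements that put server i in its forbidden rack. Any j of these fix j positions, leaving (7−j)! ways to fill the rest, and there are C(5,j) ways to pick which j.
By inclusion–exclusion, the number of valid placements is Σ_{j=0}^{5} (−1)^j C(5,j)·(7−j)!.
Computing: 5040 − 3600 + 1200 − 240 + 30 − 2 = 2428.

2428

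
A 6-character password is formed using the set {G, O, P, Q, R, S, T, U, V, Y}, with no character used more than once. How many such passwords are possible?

151200

This is a permutation of 6 out of 10: P(10,6) = 10!/4!.
10 × 9 × 8 × 7 × 6 × 5 = 151200.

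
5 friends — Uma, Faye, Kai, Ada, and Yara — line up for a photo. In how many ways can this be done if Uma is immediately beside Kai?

48

Glue Uma and Kai into one block (2 internal orders), leaving 4 units to arrange in a row.
So the count is 2·(4)! = 48.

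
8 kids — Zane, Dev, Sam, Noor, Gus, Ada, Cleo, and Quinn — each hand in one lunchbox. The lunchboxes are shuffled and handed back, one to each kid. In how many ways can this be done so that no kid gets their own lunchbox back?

This is the derangement count D_8: permutations of 8 items with no fixed point.
By inclusion–exclusion this is Σ_{j=0}^{8} (−1)^j C(8,j)·(8−j)!.
Computing: 40320 − 40320 + 20160 − 6720 + 1680 − 336 + 56 − 8 + 1 = 14833.

14833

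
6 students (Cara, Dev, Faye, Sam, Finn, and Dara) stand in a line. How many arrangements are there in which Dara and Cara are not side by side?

Of the 6! = 720 arrangements, those with Dara and Cara adjacent number 2 × 5! = 240 (treat the pair as a block with 2 internal orders).
Complementary counting: 720 − 240 = 480.

480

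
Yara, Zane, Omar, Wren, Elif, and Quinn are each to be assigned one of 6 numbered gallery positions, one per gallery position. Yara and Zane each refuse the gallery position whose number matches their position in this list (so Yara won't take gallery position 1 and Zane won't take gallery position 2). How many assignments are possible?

Let Aᵢ (for i ∈ {1, 2}) be the placements that put person i in their forbidden gallery position. Any j of these fix j positions, leaving (6−j)! ways to fill the rest, and there are C(2,j) ways to pick which j.
By inclusion–exclusion, the number of valid placements is Σ_{j=0}^{2} (−1)^j C(2,j)·(6−j)!.
Computing: 720 − 240 + 24 = 504.

504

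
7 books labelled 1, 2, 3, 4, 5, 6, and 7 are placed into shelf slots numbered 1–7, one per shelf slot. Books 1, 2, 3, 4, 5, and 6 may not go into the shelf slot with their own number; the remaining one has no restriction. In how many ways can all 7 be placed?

2119

Let Aᵢ (for 1 ≤ i ≤ 6) be the placements that put book i in its forbidden shelf slot. Any j of these fix j positions, leaving (7−j)! ways to fill the rest, and there are C(6,j) ways to pick which j.
By inclusion–exclusion, the number of valid placements is Σ_{j=0}^{6} (−1)^j C(6,j)·(7−j)!.
Computing: 5040 − 4320 + 1800 − 480 + 90 − 12 + 1 = 2119.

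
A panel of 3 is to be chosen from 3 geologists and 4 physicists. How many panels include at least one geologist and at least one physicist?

Unrestricted: C(7,3) = 35 ways to pick any 3 of the 7.
Selections missing a whole group: no geologists → C(4,3) = 4; no physicists → C(3,3) = 1.
Both groups omitted at once is impossible, so 35 − 5 = 30.

30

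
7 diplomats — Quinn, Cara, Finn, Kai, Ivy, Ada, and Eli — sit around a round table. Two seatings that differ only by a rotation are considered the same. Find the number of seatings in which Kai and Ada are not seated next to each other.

480

All circular seatings of 7 people number (6)! = 720.
Seatings with Kai beside Ada: treat them as a block with 2 internal orders, giving 2 × (5)! = 240.
Subtracting, 720 − 240 = 480.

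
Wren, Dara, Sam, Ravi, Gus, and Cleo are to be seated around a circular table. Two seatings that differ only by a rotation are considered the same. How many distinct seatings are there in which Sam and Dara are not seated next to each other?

72

All circular seatings of 6 people number (5)! = 120.
Seatings with Sam beside Dara: treat them as a block with 2 internal orders, giving 2 × (4)! = 48.
Subtracting, 120 − 48 = 72.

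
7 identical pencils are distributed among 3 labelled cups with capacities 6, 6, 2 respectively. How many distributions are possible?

19

Without the upper bounds there are C(9,2) = 36 ways to split 7 among 3 cups.
Subtract solutions that violate a single cap (substitute x_i' = x_i − (cap_i+1)): x_1 ≥ 7 gives C(2,2) = 1; x_2 ≥ 7 gives C(2,2) = 1; x_3 ≥ 3 gives C(6,2) = 15. Together 17.
No two caps can be exceeded simultaneously, so the pair terms are all 0.
By inclusion–exclusion the count is 36 − 17 + 0 = 19.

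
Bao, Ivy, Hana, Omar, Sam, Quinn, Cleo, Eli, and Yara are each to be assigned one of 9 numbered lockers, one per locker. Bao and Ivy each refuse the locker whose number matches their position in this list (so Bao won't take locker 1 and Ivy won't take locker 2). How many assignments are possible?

Let Aᵢ (for i ∈ {1, 2}) be the placements that put person i in their forbidden locker. Any j of these fix j positions, leaving (9−j)! ways to fill the rest, and there are C(2,j) ways to pick which j.
By inclusion–exclusion, the number of valid placements is Σ_{j=0}^{2} (−1)^j C(2,j)·(9−j)!.
Computing: 362880 − 80640 + 5040 = 287280.

287280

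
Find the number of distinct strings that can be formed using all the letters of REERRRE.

35

REERRRE has 7 letters with E appearing 3 times and R appearing 4 times.
Dividing 7! = 5040 by 4!·3! = 144 for the repeated letters gives 35.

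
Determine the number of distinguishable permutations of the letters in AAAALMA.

42

The 7 letters of AAAALMA have repeats: A appearing 5 times.
So there are 7! / (5!) = 42 distinguishable arrangements.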